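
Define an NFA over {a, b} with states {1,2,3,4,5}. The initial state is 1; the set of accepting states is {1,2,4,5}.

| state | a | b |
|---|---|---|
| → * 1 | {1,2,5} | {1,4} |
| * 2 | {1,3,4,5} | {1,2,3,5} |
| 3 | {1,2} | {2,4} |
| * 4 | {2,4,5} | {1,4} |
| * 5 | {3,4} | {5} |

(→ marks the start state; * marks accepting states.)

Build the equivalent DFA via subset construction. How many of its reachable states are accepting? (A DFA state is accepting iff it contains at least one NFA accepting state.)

5

Start state of the DFA: {1}.
{1} --a--> {1,2,5}  [new]
{1} --b--> {1,4}  [new]
{1,2,5} --a--> {1,2,3,4,5}  [new]
{1,2,5} --b--> {1,2,3,4,5}  [seen]
{1,4} --a--> {1,2,4,5}  [new]
{1,4} --b--> {1,4}  [seen]
{1,2,3,4,5} --a--> {1,2,3,4,5}  [seen]
{1,2,3,4,5} --b--> {1,2,3,4,5}  [seen]
{1,2,4,5} --a--> {1,2,3,4,5}  [seen]
{1,2,4,5} --b--> {1,2,3,4,5}  [seen]
Reachable DFA states: {1}, {1,2,5}, {1,4}, {1,2,3,4,5}, {1,2,4,5}.
Accepting DFA states (contain an NFA accepting state): {1}, {1,2,5}, {1,4}, {1,2,3,4,5}, {1,2,4,5}.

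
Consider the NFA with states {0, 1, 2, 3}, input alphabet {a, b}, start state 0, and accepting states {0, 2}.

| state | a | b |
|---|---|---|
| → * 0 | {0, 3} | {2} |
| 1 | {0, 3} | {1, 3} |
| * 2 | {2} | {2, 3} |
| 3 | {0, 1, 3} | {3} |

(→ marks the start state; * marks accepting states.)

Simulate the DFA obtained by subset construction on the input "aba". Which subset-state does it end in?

Start: {0}.
δ(0,a) = {0, 3}.
Union: {0, 3}.
After a: {0, 3}.
δ(0,b) = {2}; δ(3,b) = {3}.
Union: {2, 3}.
After b: {2, 3}.
δ(2,a) = {2}; δ(3,a) = {0, 1, 3}.
Union: {0, 1, 2, 3}.
After a: {0, 1, 2, 3}.

{0, 1, 2, 3}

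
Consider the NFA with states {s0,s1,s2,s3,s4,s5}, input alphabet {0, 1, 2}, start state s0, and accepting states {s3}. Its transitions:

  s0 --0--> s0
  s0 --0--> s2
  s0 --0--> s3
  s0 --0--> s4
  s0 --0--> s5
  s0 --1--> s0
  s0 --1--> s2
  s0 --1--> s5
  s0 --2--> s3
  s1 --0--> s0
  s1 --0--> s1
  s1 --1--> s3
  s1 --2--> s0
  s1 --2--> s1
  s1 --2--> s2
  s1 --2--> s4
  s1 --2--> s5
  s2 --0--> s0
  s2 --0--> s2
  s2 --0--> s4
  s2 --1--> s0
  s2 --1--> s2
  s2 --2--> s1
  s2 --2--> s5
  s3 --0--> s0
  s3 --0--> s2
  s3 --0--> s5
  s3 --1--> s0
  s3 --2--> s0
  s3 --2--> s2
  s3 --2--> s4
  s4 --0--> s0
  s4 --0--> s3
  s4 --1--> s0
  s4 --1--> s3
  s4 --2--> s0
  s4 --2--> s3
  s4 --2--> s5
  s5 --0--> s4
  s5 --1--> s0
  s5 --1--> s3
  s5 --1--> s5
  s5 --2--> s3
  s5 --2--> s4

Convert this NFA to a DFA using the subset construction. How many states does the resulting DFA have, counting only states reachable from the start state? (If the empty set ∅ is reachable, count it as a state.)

Start state of the DFA: {s0}.
{s0} --0--> {s0,s2,s3,s4,s5}  [new]
{s0} --1--> {s0,s2,s5}  [new]
{s0} --2--> {s3}  [new]
{s0,s2,s3,s4,s5} --0--> {s0,s2,s3,s4,s5}  [seen]
{s0,s2,s3,s4,s5} --1--> {s0,s2,s3,s5}  [new]
{s0,s2,s3,s4,s5} --2--> {s0,s1,s2,s3,s4,s5}  [new]
{s0,s2,s5} --0--> {s0,s2,s3,s4,s5}  [seen]
{s0,s2,s5} --1--> {s0,s2,s3,s5}  [seen]
{s0,s2,s5} --2--> {s1,s3,s4,s5}  [new]
{s3} --0--> {s0,s2,s5}  [seen]
{s3} --1--> {s0}  [seen]
{s3} --2--> {s0,s2,s4}  [new]
{s0,s2,s3,s5} --0--> {s0,s2,s3,s4,s5}  [seen]
{s0,s2,s3,s5} --1--> {s0,s2,s3,s5}  [seen]
{s0,s2,s3,s5} --2--> {s0,s1,s2,s3,s4,s5}  [seen]
{s0,s1,s2,s3,s4,s5} --0--> {s0,s1,s2,s3,s4,s5}  [seen]
{s0,s1,s2,s3,s4,s5} --1--> {s0,s2,s3,s5}  [seen]
{s0,s1,s2,s3,s4,s5} --2--> {s0,s1,s2,s3,s4,s5}  [seen]
{s1,s3,s4,s5} --0--> {s0,s1,s2,s3,s4,s5}  [seen]
{s1,s3,s4,s5} --1--> {s0,s3,s5}  [new]
{s1,s3,s4,s5} --2--> {s0,s1,s2,s3,s4,s5}  [seen]
{s0,s2,s4} --0--> {s0,s2,s3,s4,s5}  [seen]
{s0,s2,s4} --1--> {s0,s2,s3,s5}  [seen]
{s0,s2,s4} --2--> {s0,s1,s3,s5}  [new]
{s0,s3,s5} --0--> {s0,s2,s3,s4,s5}  [seen]
{s0,s3,s5} --1--> {s0,s2,s3,s5}  [seen]
{s0,s3,s5} --2--> {s0,s2,s3,s4}  [new]
{s0,s1,s3,s5} --0--> {s0,s1,s2,s3,s4,s5}  [seen]
{s0,s1,s3,s5} --1--> {s0,s2,s3,s5}  [seen]
{s0,s1,s3,s5} --2--> {s0,s1,s2,s3,s4,s5}  [seen]
{s0,s2,s3,s4} --0--> {s0,s2,s3,s4,s5}  [seen]
{s0,s2,s3,s4} --1--> {s0,s2,s3,s5}  [seen]
{s0,s2,s3,s4} --2--> {s0,s1,s2,s3,s4,s5}  [seen]
Reachable DFA states: {s0}, {s0,s2,s3,s4,s5}, {s0,s2,s5}, {s3}, {s0,s2,s3,s5}, {s0,s1,s2,s3,s4,s5}, {s1,s3,s4,s5}, {s0,s2,s4}, {s0,s3,s5}, {s0,s1,s3,s5}, {s0,s2,s3,s4}.

11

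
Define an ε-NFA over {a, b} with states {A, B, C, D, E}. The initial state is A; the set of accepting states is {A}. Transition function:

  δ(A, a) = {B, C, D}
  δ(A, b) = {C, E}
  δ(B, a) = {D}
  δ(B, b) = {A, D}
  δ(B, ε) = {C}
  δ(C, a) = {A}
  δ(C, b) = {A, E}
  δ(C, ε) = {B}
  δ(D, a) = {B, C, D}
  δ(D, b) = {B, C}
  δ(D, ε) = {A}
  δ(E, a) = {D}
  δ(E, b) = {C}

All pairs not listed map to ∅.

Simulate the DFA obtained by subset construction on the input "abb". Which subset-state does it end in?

Start: {A}.
δ(A,a) = {B, C, D}.
Union: {B, C, D}.
ε-closure gives {A, B, C, D}.
After a: {A, B, C, D}.
δ(A,b) = {C, E}; δ(B,b) = {A, D}; δ(C,b) = {A, E}; δ(D,b) = {B, C}.
Union: {A, B, C, D, E}.
After b: {A, B, C, D, E}.
δ(A,b) = {C, E}; δ(B,b) = {A, D}; δ(C,b) = {A, E}; δ(D,b) = {B, C}; δ(E,b) = {C}.
Union: {A, B, C, D, E}.
After b: {A, B, C, D, E}.

{A, B, C, D, E}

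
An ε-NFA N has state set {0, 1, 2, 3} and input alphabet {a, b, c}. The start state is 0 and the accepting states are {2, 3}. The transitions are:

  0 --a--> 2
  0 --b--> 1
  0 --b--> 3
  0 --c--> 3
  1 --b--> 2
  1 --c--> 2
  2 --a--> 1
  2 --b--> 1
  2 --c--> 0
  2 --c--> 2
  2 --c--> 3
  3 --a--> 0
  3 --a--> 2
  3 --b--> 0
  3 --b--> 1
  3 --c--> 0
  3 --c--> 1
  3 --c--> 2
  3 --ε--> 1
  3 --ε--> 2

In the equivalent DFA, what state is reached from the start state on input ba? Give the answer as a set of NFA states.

Start: {0}.
δ(0,b) = {1, 3}.
Union: {1, 3}.
ε-closure gives {1, 2, 3}.
After b: {1, 2, 3}.
δ(1,a) = ∅; δ(2,a) = {1}; δ(3,a) = {0, 2}.
Union: {0, 1, 2}.
After a: {0, 1, 2}.

{0, 1, 2}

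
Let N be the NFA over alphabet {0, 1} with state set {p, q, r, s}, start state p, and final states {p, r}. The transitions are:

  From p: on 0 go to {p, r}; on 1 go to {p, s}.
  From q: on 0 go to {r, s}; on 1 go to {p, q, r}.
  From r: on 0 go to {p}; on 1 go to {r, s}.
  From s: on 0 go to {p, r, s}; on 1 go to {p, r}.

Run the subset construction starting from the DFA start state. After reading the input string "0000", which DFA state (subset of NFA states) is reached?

Start: {p}.
δ(p,0) = {p, r}.
Union: {p, r}.
After 0: {p, r}.
δ(p,0) = {p, r}; δ(r,0) = {p}.
Union: {p, r}.
After 0: {p, r}.
δ(p,0) = {p, r}; δ(r,0) = {p}.
Union: {p, r}.
After 0: {p, r}.
δ(p,0) = {p, r}; δ(r,0) = {p}.
Union: {p, r}.
After 0: {p, r}.

{p, r}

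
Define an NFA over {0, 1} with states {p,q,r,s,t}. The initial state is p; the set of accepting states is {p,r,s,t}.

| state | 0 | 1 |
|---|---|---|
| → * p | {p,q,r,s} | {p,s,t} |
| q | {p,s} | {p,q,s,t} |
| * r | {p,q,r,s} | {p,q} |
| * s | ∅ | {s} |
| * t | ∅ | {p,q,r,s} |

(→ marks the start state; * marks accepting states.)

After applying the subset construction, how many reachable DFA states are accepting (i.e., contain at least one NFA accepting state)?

Start state of the DFA: {p}.
{p} --0--> {p,q,r,s}  [new]
{p} --1--> {p,s,t}  [new]
{p,q,r,s} --0--> {p,q,r,s}  [seen]
{p,q,r,s} --1--> {p,q,s,t}  [new]
{p,s,t} --0--> {p,q,r,s}  [seen]
{p,s,t} --1--> {p,q,r,s,t}  [new]
{p,q,s,t} --0--> {p,q,r,s}  [seen]
{p,q,s,t} --1--> {p,q,r,s,t}  [seen]
{p,q,r,s,t} --0--> {p,q,r,s}  [seen]
{p,q,r,s,t} --1--> {p,q,r,s,t}  [seen]
Reachable DFA states: {p}, {p,q,r,s}, {p,s,t}, {p,q,s,t}, {p,q,r,s,t}.
Accepting DFA states (contain an NFA accepting state): {p}, {p,q,r,s}, {p,s,t}, {p,q,s,t}, {p,q,r,s,t}.

5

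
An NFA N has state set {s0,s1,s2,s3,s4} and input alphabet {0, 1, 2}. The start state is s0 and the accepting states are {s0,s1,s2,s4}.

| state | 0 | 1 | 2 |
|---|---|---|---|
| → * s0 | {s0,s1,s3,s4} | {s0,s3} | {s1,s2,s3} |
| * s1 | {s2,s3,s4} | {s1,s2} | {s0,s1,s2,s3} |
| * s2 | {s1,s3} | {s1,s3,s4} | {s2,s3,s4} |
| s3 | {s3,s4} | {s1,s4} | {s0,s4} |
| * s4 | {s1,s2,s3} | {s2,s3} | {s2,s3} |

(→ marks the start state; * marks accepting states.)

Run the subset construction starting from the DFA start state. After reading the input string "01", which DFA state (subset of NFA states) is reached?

{s0,s1,s2,s3,s4}

Start: {s0}.
δ(s0,0) = {s0,s1,s3,s4}.
Union: {s0,s1,s3,s4}.
After 0: {s0,s1,s3,s4}.
δ(s0,1) = {s0,s3}; δ(s1,1) = {s1,s2}; δ(s3,1) = {s1,s4}; δ(s4,1) = {s2,s3}.
Union: {s0,s1,s2,s3,s4}.
After 1: {s0,s1,s2,s3,s4}.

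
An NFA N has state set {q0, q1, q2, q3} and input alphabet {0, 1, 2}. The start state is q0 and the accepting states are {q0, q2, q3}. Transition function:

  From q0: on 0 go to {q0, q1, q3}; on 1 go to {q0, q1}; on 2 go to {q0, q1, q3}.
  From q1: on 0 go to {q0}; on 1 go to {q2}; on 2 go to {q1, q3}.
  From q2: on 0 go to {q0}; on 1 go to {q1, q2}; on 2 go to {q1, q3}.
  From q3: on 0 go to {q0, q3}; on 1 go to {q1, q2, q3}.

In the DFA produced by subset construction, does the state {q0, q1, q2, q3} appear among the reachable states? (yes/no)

yes

Start state of the DFA: {q0}.
{q0} --0--> {q0, q1, q3}  [new]
{q0} --1--> {q0, q1}  [new]
{q0} --2--> {q0, q1, q3}  [seen]
{q0, q1, q3} --0--> {q0, q1, q3}  [seen]
{q0, q1, q3} --1--> {q0, q1, q2, q3}  [new]
{q0, q1, q3} --2--> {q0, q1, q3}  [seen]
{q0, q1} --0--> {q0, q1, q3}  [seen]
{q0, q1} --1--> {q0, q1, q2}  [new]
{q0, q1} --2--> {q0, q1, q3}  [seen]
{q0, q1, q2, q3} --0--> {q0, q1, q3}  [seen]
{q0, q1, q2, q3} --1--> {q0, q1, q2, q3}  [seen]
{q0, q1, q2, q3} --2--> {q0, q1, q3}  [seen]
{q0, q1, q2} --0--> {q0, q1, q3}  [seen]
{q0, q1, q2} --1--> {q0, q1, q2}  [seen]
{q0, q1, q2} --2--> {q0, q1, q3}  [seen]
Reachable DFA states: {q0}, {q0, q1, q3}, {q0, q1}, {q0, q1, q2, q3}, {q0, q1, q2}.
{q0, q1, q2, q3} is among them.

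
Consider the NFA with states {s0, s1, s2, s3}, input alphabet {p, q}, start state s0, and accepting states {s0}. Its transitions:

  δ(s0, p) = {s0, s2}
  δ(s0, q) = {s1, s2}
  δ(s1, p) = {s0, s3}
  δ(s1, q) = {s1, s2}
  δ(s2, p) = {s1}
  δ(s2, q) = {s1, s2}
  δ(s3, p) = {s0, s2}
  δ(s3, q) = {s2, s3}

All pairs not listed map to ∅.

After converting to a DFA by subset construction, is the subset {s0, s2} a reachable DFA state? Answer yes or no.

Start state of the DFA: {s0}.
{s0} --p--> {s0, s2}  [new]
{s0} --q--> {s1, s2}  [new]
{s0, s2} --p--> {s0, s1, s2}  [new]
{s0, s2} --q--> {s1, s2}  [seen]
{s1, s2} --p--> {s0, s1, s3}  [new]
{s1, s2} --q--> {s1, s2}  [seen]
{s0, s1, s2} --p--> {s0, s1, s2, s3}  [new]
{s0, s1, s2} --q--> {s1, s2}  [seen]
{s0, s1, s3} --p--> {s0, s2, s3}  [new]
{s0, s1, s3} --q--> {s1, s2, s3}  [new]
{s0, s1, s2, s3} --p--> {s0, s1, s2, s3}  [seen]
{s0, s1, s2, s3} --q--> {s1, s2, s3}  [seen]
{s0, s2, s3} --p--> {s0, s1, s2}  [seen]
{s0, s2, s3} --q--> {s1, s2, s3}  [seen]
{s1, s2, s3} --p--> {s0, s1, s2, s3}  [seen]
{s1, s2, s3} --q--> {s1, s2, s3}  [seen]
Reachable DFA states: {s0}, {s0, s2}, {s1, s2}, {s0, s1, s2}, {s0, s1, s3}, {s0, s1, s2, s3}, {s0, s2, s3}, {s1, s2, s3}.
{s0, s2} is among them.

yes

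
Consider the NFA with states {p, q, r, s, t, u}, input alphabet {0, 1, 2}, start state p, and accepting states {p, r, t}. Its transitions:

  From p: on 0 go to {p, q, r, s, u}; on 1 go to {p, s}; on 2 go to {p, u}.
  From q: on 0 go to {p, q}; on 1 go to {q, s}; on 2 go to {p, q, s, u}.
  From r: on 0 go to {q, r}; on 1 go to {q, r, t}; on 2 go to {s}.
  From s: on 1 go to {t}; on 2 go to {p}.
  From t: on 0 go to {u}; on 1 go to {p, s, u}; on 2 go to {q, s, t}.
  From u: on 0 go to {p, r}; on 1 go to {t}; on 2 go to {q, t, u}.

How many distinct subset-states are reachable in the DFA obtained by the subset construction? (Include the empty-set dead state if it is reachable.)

Start state of the DFA: {p}.
{p} --0--> {p, q, r, s, u}  [new]
{p} --1--> {p, s}  [new]
{p} --2--> {p, u}  [new]
{p, q, r, s, u} --0--> {p, q, r, s, u}  [seen]
{p, q, r, s, u} --1--> {p, q, r, s, t}  [new]
{p, q, r, s, u} --2--> {p, q, s, t, u}  [new]
{p, s} --0--> {p, q, r, s, u}  [seen]
{p, s} --1--> {p, s, t}  [new]
{p, s} --2--> {p, u}  [seen]
{p, u} --0--> {p, q, r, s, u}  [seen]
{p, u} --1--> {p, s, t}  [seen]
{p, u} --2--> {p, q, t, u}  [new]
{p, q, r, s, t} --0--> {p, q, r, s, u}  [seen]
{p, q, r, s, t} --1--> {p, q, r, s, t, u}  [new]
{p, q, r, s, t} --2--> {p, q, s, t, u}  [seen]
{p, q, s, t, u} --0--> {p, q, r, s, u}  [seen]
{p, q, s, t, u} --1--> {p, q, s, t, u}  [seen]
{p, q, s, t, u} --2--> {p, q, s, t, u}  [seen]
{p, s, t} --0--> {p, q, r, s, u}  [seen]
{p, s, t} --1--> {p, s, t, u}  [new]
{p, s, t} --2--> {p, q, s, t, u}  [seen]
{p, q, t, u} --0--> {p, q, r, s, u}  [seen]
{p, q, t, u} --1--> {p, q, s, t, u}  [seen]
{p, q, t, u} --2--> {p, q, s, t, u}  [seen]
{p, q, r, s, t, u} --0--> {p, q, r, s, u}  [seen]
{p, q, r, s, t, u} --1--> {p, q, r, s, t, u}  [seen]
{p, q, r, s, t, u} --2--> {p, q, s, t, u}  [seen]
{p, s, t, u} --0--> {p, q, r, s, u}  [seen]
{p, s, t, u} --1--> {p, s, t, u}  [seen]
{p, s, t, u} --2--> {p, q, s, t, u}  [seen]
Reachable DFA states: {p}, {p, q, r, s, u}, {p, s}, {p, u}, {p, q, r, s, t}, {p, q, s, t, u}, {p, s, t}, {p, q, t, u}, {p, q, r, s, t, u}, {p, s, t, u}.

10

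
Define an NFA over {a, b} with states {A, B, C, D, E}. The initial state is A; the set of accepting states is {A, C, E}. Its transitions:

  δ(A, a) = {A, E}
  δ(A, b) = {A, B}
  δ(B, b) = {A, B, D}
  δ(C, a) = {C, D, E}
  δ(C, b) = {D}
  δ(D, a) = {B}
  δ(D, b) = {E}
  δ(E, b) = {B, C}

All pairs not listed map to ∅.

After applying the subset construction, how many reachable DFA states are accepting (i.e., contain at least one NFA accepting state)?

10

Start state of the DFA: {A}.
{A} --a--> {A, E}  [new]
{A} --b--> {A, B}  [new]
{A, E} --a--> {A, E}  [seen]
{A, E} --b--> {A, B, C}  [new]
{A, B} --a--> {A, E}  [seen]
{A, B} --b--> {A, B, D}  [new]
{A, B, C} --a--> {A, C, D, E}  [new]
{A, B, C} --b--> {A, B, D}  [seen]
{A, B, D} --a--> {A, B, E}  [new]
{A, B, D} --b--> {A, B, D, E}  [new]
{A, C, D, E} --a--> {A, B, C, D, E}  [new]
{A, C, D, E} --b--> {A, B, C, D, E}  [seen]
{A, B, E} --a--> {A, E}  [seen]
{A, B, E} --b--> {A, B, C, D}  [new]
{A, B, D, E} --a--> {A, B, E}  [seen]
{A, B, D, E} --b--> {A, B, C, D, E}  [seen]
{A, B, C, D, E} --a--> {A, B, C, D, E}  [seen]
{A, B, C, D, E} --b--> {A, B, C, D, E}  [seen]
{A, B, C, D} --a--> {A, B, C, D, E}  [seen]
{A, B, C, D} --b--> {A, B, D, E}  [seen]
Reachable DFA states: {A}, {A, E}, {A, B}, {A, B, C}, {A, B, D}, {A, C, D, E}, {A, B, E}, {A, B, D, E}, {A, B, C, D, E}, {A, B, C, D}.
Accepting DFA states (contain an NFA accepting state): {A}, {A, E}, {A, B}, {A, B, C}, {A, B, D}, {A, C, D, E}, {A, B, E}, {A, B, D, E}, {A, B, C, D, E}, {A, B, C, D}.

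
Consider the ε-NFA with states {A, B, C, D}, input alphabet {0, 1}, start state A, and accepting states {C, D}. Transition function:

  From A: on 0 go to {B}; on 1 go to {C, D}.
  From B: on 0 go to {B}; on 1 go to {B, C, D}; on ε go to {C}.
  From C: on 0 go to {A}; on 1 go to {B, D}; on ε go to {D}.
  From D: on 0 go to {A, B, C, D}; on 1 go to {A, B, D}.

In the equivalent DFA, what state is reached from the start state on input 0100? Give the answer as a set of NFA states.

{A, B, C, D}

Start: {A}.
δ(A,0) = {B}.
Union: {B}.
ε-closure gives {B, C, D}.
After 0: {B, C, D}.
δ(B,1) = {B, C, D}; δ(C,1) = {B, D}; δ(D,1) = {A, B, D}.
Union: {A, B, C, D}.
After 1: {A, B, C, D}.
δ(A,0) = {B}; δ(B,0) = {B}; δ(C,0) = {A}; δ(D,0) = {A, B, C, D}.
Union: {A, B, C, D}.
After 0: {A, B, C, D}.
δ(A,0) = {B}; δ(B,0) = {B}; δ(C,0) = {A}; δ(D,0) = {A, B, C, D}.
Union: {A, B, C, D}.
After 0: {A, B, C, D}.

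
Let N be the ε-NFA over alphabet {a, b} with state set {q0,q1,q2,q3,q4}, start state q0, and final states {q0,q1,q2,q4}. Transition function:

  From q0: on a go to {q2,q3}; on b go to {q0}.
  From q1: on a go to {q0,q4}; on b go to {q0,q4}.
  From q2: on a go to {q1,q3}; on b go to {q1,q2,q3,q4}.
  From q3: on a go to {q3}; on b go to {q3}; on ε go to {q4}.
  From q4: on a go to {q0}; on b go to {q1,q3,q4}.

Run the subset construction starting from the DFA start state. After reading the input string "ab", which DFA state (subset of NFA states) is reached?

Start: {q0}.
δ(q0,a) = {q2,q3}.
Union: {q2,q3}.
ε-closure gives {q2,q3,q4}.
After a: {q2,q3,q4}.
δ(q2,b) = {q1,q2,q3,q4}; δ(q3,b) = {q3}; δ(q4,b) = {q1,q3,q4}.
Union: {q1,q2,q3,q4}.
After b: {q1,q2,q3,q4}.

{q1,q2,q3,q4}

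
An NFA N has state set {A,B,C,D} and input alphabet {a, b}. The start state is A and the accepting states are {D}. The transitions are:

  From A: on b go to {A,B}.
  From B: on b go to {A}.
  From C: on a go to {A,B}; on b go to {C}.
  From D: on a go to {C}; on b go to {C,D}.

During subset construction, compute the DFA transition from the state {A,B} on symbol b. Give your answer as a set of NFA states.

δ(A,b) = {A,B}; δ(B,b) = {A}.
Union: {A,B}.

{A,B}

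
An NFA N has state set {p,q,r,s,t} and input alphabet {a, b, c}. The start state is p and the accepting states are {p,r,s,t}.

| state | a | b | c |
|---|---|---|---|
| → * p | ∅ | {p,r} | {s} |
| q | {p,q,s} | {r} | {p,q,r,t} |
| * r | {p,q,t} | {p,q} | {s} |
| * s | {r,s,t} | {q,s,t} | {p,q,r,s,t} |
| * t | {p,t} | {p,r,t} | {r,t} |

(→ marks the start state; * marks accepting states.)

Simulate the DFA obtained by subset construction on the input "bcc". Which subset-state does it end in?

Start: {p}.
δ(p,b) = {p,r}.
Union: {p,r}.
After b: {p,r}.
δ(p,c) = {s}; δ(r,c) = {s}.
Union: {s}.
After c: {s}.
δ(s,c) = {p,q,r,s,t}.
Union: {p,q,r,s,t}.
After c: {p,q,r,s,t}.

{p,q,r,s,t}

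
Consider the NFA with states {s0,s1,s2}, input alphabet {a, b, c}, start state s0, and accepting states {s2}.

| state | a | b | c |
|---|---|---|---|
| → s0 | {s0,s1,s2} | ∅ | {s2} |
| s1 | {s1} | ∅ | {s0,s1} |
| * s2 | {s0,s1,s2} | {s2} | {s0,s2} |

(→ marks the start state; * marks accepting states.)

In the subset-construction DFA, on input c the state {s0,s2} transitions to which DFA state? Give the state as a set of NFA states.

{s0,s2}

δ(s0,c) = {s2}; δ(s2,c) = {s0,s2}.
Union: {s0,s2}.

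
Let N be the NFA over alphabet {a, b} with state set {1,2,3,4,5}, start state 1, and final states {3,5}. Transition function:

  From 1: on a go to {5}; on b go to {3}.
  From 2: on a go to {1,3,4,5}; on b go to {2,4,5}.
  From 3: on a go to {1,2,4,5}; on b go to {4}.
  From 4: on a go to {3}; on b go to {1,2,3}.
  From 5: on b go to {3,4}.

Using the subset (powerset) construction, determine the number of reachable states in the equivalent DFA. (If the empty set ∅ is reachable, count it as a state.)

Start state of the DFA: {1}.
{1} --a--> {5}  [new]
{1} --b--> {3}  [new]
{5} --a--> ∅  [new]
{5} --b--> {3,4}  [new]
{3} --a--> {1,2,4,5}  [new]
{3} --b--> {4}  [new]
∅ --a--> ∅  [seen]
∅ --b--> ∅  [seen]
{3,4} --a--> {1,2,3,4,5}  [new]
{3,4} --b--> {1,2,3,4}  [new]
{1,2,4,5} --a--> {1,3,4,5}  [new]
{1,2,4,5} --b--> {1,2,3,4,5}  [seen]
{4} --a--> {3}  [seen]
{4} --b--> {1,2,3}  [new]
{1,2,3,4,5} --a--> {1,2,3,4,5}  [seen]
{1,2,3,4,5} --b--> {1,2,3,4,5}  [seen]
{1,2,3,4} --a--> {1,2,3,4,5}  [seen]
{1,2,3,4} --b--> {1,2,3,4,5}  [seen]
{1,3,4,5} --a--> {1,2,3,4,5}  [seen]
{1,3,4,5} --b--> {1,2,3,4}  [seen]
{1,2,3} --a--> {1,2,3,4,5}  [seen]
{1,2,3} --b--> {2,3,4,5}  [new]
{2,3,4,5} --a--> {1,2,3,4,5}  [seen]
{2,3,4,5} --b--> {1,2,3,4,5}  [seen]
Reachable DFA states: {1}, {5}, {3}, ∅, {3,4}, {1,2,4,5}, {4}, {1,2,3,4,5}, {1,2,3,4}, {1,3,4,5}, {1,2,3}, {2,3,4,5}.

12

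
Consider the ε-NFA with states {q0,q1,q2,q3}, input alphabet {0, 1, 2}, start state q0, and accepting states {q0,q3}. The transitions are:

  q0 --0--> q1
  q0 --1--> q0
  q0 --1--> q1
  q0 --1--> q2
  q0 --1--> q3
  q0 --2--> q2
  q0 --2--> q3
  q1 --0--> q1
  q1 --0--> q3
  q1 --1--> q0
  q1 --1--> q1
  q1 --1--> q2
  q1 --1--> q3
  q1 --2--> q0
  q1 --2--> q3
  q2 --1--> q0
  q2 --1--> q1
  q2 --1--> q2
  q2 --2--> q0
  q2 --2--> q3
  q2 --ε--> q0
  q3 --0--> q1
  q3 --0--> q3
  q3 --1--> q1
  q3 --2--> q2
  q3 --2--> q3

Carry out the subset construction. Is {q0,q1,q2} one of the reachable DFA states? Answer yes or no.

Start state of the DFA: {q0} (ε-closure of the NFA start).
{q0} --0--> {q1}  [new]
{q0} --1--> {q0,q1,q2,q3}  [new]
{q0} --2--> {q0,q2,q3}  [new]
{q1} --0--> {q1,q3}  [new]
{q1} --1--> {q0,q1,q2,q3}  [seen]
{q1} --2--> {q0,q3}  [new]
{q0,q1,q2,q3} --0--> {q1,q3}  [seen]
{q0,q1,q2,q3} --1--> {q0,q1,q2,q3}  [seen]
{q0,q1,q2,q3} --2--> {q0,q2,q3}  [seen]
{q0,q2,q3} --0--> {q1,q3}  [seen]
{q0,q2,q3} --1--> {q0,q1,q2,q3}  [seen]
{q0,q2,q3} --2--> {q0,q2,q3}  [seen]
{q1,q3} --0--> {q1,q3}  [seen]
{q1,q3} --1--> {q0,q1,q2,q3}  [seen]
{q1,q3} --2--> {q0,q2,q3}  [seen]
{q0,q3} --0--> {q1,q3}  [seen]
{q0,q3} --1--> {q0,q1,q2,q3}  [seen]
{q0,q3} --2--> {q0,q2,q3}  [seen]
Reachable DFA states: {q0}, {q1}, {q0,q1,q2,q3}, {q0,q2,q3}, {q1,q3}, {q0,q3}.
{q0,q1,q2} is not among them.

no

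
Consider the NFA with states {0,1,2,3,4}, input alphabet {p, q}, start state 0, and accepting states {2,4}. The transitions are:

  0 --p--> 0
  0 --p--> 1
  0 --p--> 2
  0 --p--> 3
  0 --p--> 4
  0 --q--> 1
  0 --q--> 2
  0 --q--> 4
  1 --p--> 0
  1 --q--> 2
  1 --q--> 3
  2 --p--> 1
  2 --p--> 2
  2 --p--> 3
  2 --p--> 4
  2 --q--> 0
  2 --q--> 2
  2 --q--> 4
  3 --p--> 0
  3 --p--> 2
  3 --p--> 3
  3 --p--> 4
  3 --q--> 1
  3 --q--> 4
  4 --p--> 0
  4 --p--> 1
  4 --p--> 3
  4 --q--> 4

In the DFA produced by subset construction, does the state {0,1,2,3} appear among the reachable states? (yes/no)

Start state of the DFA: {0}.
{0} --p--> {0,1,2,3,4}  [new]
{0} --q--> {1,2,4}  [new]
{0,1,2,3,4} --p--> {0,1,2,3,4}  [seen]
{0,1,2,3,4} --q--> {0,1,2,3,4}  [seen]
{1,2,4} --p--> {0,1,2,3,4}  [seen]
{1,2,4} --q--> {0,2,3,4}  [new]
{0,2,3,4} --p--> {0,1,2,3,4}  [seen]
{0,2,3,4} --q--> {0,1,2,4}  [new]
{0,1,2,4} --p--> {0,1,2,3,4}  [seen]
{0,1,2,4} --q--> {0,1,2,3,4}  [seen]
Reachable DFA states: {0}, {0,1,2,3,4}, {1,2,4}, {0,2,3,4}, {0,1,2,4}.
{0,1,2,3} is not among them.

no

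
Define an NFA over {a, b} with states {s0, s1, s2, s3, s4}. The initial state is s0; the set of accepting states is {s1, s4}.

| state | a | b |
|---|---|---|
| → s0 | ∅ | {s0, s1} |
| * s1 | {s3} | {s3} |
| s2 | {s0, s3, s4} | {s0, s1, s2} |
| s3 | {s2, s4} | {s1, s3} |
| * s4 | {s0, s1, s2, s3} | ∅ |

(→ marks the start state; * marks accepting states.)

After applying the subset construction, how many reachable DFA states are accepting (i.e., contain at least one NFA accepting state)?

Start state of the DFA: {s0}.
{s0} --a--> ∅  [new]
{s0} --b--> {s0, s1}  [new]
∅ --a--> ∅  [seen]
∅ --b--> ∅  [seen]
{s0, s1} --a--> {s3}  [new]
{s0, s1} --b--> {s0, s1, s3}  [new]
{s3} --a--> {s2, s4}  [new]
{s3} --b--> {s1, s3}  [new]
{s0, s1, s3} --a--> {s2, s3, s4}  [new]
{s0, s1, s3} --b--> {s0, s1, s3}  [seen]
{s2, s4} --a--> {s0, s1, s2, s3, s4}  [new]
{s2, s4} --b--> {s0, s1, s2}  [new]
{s1, s3} --a--> {s2, s3, s4}  [seen]
{s1, s3} --b--> {s1, s3}  [seen]
{s2, s3, s4} --a--> {s0, s1, s2, s3, s4}  [seen]
{s2, s3, s4} --b--> {s0, s1, s2, s3}  [new]
{s0, s1, s2, s3, s4} --a--> {s0, s1, s2, s3, s4}  [seen]
{s0, s1, s2, s3, s4} --b--> {s0, s1, s2, s3}  [seen]
{s0, s1, s2} --a--> {s0, s3, s4}  [new]
{s0, s1, s2} --b--> {s0, s1, s2, s3}  [seen]
{s0, s1, s2, s3} --a--> {s0, s2, s3, s4}  [new]
{s0, s1, s2, s3} --b--> {s0, s1, s2, s3}  [seen]
{s0, s3, s4} --a--> {s0, s1, s2, s3, s4}  [seen]
{s0, s3, s4} --b--> {s0, s1, s3}  [seen]
{s0, s2, s3, s4} --a--> {s0, s1, s2, s3, s4}  [seen]
{s0, s2, s3, s4} --b--> {s0, s1, s2, s3}  [seen]
Reachable DFA states: {s0}, ∅, {s0, s1}, {s3}, {s0, s1, s3}, {s2, s4}, {s1, s3}, {s2, s3, s4}, {s0, s1, s2, s3, s4}, {s0, s1, s2}, {s0, s1, s2, s3}, {s0, s3, s4}, {s0, s2, s3, s4}.
Accepting DFA states (contain an NFA accepting state): {s0, s1}, {s0, s1, s3}, {s2, s4}, {s1, s3}, {s2, s3, s4}, {s0, s1, s2, s3, s4}, {s0, s1, s2}, {s0, s1, s2, s3}, {s0, s3, s4}, {s0, s2, s3, s4}.

10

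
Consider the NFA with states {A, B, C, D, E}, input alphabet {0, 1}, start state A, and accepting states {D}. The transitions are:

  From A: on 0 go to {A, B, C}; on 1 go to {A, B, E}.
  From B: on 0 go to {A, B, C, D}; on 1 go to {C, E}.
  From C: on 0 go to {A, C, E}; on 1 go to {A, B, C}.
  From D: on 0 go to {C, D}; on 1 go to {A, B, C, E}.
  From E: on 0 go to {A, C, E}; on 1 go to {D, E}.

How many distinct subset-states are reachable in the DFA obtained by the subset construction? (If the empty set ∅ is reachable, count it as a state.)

Start state of the DFA: {A}.
{A} --0--> {A, B, C}  [new]
{A} --1--> {A, B, E}  [new]
{A, B, C} --0--> {A, B, C, D, E}  [new]
{A, B, C} --1--> {A, B, C, E}  [new]
{A, B, E} --0--> {A, B, C, D, E}  [seen]
{A, B, E} --1--> {A, B, C, D, E}  [seen]
{A, B, C, D, E} --0--> {A, B, C, D, E}  [seen]
{A, B, C, D, E} --1--> {A, B, C, D, E}  [seen]
{A, B, C, E} --0--> {A, B, C, D, E}  [seen]
{A, B, C, E} --1--> {A, B, C, D, E}  [seen]
Reachable DFA states: {A}, {A, B, C}, {A, B, E}, {A, B, C, D, E}, {A, B, C, E}.

5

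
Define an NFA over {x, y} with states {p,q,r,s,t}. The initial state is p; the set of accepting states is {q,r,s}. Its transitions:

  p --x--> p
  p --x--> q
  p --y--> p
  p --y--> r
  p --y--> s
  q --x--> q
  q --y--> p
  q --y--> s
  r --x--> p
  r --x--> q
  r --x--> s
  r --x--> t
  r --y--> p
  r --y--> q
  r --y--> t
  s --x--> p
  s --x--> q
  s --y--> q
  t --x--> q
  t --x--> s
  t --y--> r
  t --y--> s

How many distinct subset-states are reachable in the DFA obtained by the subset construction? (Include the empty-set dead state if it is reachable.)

7

Start state of the DFA: {p}.
{p} --x--> {p,q}  [new]
{p} --y--> {p,r,s}  [new]
{p,q} --x--> {p,q}  [seen]
{p,q} --y--> {p,r,s}  [seen]
{p,r,s} --x--> {p,q,s,t}  [new]
{p,r,s} --y--> {p,q,r,s,t}  [new]
{p,q,s,t} --x--> {p,q,s}  [new]
{p,q,s,t} --y--> {p,q,r,s}  [new]
{p,q,r,s,t} --x--> {p,q,s,t}  [seen]
{p,q,r,s,t} --y--> {p,q,r,s,t}  [seen]
{p,q,s} --x--> {p,q}  [seen]
{p,q,s} --y--> {p,q,r,s}  [seen]
{p,q,r,s} --x--> {p,q,s,t}  [seen]
{p,q,r,s} --y--> {p,q,r,s,t}  [seen]
Reachable DFA states: {p}, {p,q}, {p,r,s}, {p,q,s,t}, {p,q,r,s,t}, {p,q,s}, {p,q,r,s}.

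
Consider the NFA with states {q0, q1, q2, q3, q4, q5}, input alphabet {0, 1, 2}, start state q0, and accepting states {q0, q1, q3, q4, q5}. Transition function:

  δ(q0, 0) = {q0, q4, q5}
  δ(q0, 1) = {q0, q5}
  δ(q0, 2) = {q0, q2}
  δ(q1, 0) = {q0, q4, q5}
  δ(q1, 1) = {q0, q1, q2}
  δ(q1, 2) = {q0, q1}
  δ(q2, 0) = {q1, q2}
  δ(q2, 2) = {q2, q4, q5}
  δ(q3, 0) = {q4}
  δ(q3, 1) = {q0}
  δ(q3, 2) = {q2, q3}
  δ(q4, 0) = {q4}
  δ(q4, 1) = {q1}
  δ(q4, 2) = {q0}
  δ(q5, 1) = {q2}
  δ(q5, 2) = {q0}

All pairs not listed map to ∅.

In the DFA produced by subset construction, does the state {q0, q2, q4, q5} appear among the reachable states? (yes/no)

yes

Start state of the DFA: {q0}.
{q0} --0--> {q0, q4, q5}  [new]
{q0} --1--> {q0, q5}  [new]
{q0} --2--> {q0, q2}  [new]
{q0, q4, q5} --0--> {q0, q4, q5}  [seen]
{q0, q4, q5} --1--> {q0, q1, q2, q5}  [new]
{q0, q4, q5} --2--> {q0, q2}  [seen]
{q0, q5} --0--> {q0, q4, q5}  [seen]
{q0, q5} --1--> {q0, q2, q5}  [new]
{q0, q5} --2--> {q0, q2}  [seen]
{q0, q2} --0--> {q0, q1, q2, q4, q5}  [new]
{q0, q2} --1--> {q0, q5}  [seen]
{q0, q2} --2--> {q0, q2, q4, q5}  [new]
{q0, q1, q2, q5} --0--> {q0, q1, q2, q4, q5}  [seen]
{q0, q1, q2, q5} --1--> {q0, q1, q2, q5}  [seen]
{q0, q1, q2, q5} --2--> {q0, q1, q2, q4, q5}  [seen]
{q0, q2, q5} --0--> {q0, q1, q2, q4, q5}  [seen]
{q0, q2, q5} --1--> {q0, q2, q5}  [seen]
{q0, q2, q5} --2--> {q0, q2, q4, q5}  [seen]
{q0, q1, q2, q4, q5} --0--> {q0, q1, q2, q4, q5}  [seen]
{q0, q1, q2, q4, q5} --1--> {q0, q1, q2, q5}  [seen]
{q0, q1, q2, q4, q5} --2--> {q0, q1, q2, q4, q5}  [seen]
{q0, q2, q4, q5} --0--> {q0, q1, q2, q4, q5}  [seen]
{q0, q2, q4, q5} --1--> {q0, q1, q2, q5}  [seen]
{q0, q2, q4, q5} --2--> {q0, q2, q4, q5}  [seen]
Reachable DFA states: {q0}, {q0, q4, q5}, {q0, q5}, {q0, q2}, {q0, q1, q2, q5}, {q0, q2, q5}, {q0, q1, q2, q4, q5}, {q0, q2, q4, q5}.
{q0, q2, q4, q5} is among them.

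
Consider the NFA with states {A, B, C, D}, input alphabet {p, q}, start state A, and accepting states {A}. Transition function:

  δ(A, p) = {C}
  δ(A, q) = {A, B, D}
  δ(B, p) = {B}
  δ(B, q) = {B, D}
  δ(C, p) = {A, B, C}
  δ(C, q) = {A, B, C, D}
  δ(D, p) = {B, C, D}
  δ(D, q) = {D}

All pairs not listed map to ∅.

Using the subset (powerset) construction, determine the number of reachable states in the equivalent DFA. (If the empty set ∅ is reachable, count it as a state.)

6

Start state of the DFA: {A}.
{A} --p--> {C}  [new]
{A} --q--> {A, B, D}  [new]
{C} --p--> {A, B, C}  [new]
{C} --q--> {A, B, C, D}  [new]
{A, B, D} --p--> {B, C, D}  [new]
{A, B, D} --q--> {A, B, D}  [seen]
{A, B, C} --p--> {A, B, C}  [seen]
{A, B, C} --q--> {A, B, C, D}  [seen]
{A, B, C, D} --p--> {A, B, C, D}  [seen]
{A, B, C, D} --q--> {A, B, C, D}  [seen]
{B, C, D} --p--> {A, B, C, D}  [seen]
{B, C, D} --q--> {A, B, C, D}  [seen]
Reachable DFA states: {A}, {C}, {A, B, D}, {A, B, C}, {A, B, C, D}, {B, C, D}.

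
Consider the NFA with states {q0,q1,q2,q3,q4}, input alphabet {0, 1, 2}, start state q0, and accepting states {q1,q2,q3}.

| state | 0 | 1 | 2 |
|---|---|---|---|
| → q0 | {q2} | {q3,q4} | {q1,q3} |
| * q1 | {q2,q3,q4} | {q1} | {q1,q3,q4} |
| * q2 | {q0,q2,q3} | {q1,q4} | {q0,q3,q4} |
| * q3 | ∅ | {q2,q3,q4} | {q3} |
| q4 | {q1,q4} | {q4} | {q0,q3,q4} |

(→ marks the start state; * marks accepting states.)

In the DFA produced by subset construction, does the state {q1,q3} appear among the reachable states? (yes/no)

yes

Start state of the DFA: {q0}.
{q0} --0--> {q2}  [new]
{q0} --1--> {q3,q4}  [new]
{q0} --2--> {q1,q3}  [new]
{q2} --0--> {q0,q2,q3}  [new]
{q2} --1--> {q1,q4}  [new]
{q2} --2--> {q0,q3,q4}  [new]
{q3,q4} --0--> {q1,q4}  [seen]
{q3,q4} --1--> {q2,q3,q4}  [new]
{q3,q4} --2--> {q0,q3,q4}  [seen]
{q1,q3} --0--> {q2,q3,q4}  [seen]
{q1,q3} --1--> {q1,q2,q3,q4}  [new]
{q1,q3} --2--> {q1,q3,q4}  [new]
{q0,q2,q3} --0--> {q0,q2,q3}  [seen]
{q0,q2,q3} --1--> {q1,q2,q3,q4}  [seen]
{q0,q2,q3} --2--> {q0,q1,q3,q4}  [new]
{q1,q4} --0--> {q1,q2,q3,q4}  [seen]
{q1,q4} --1--> {q1,q4}  [seen]
{q1,q4} --2--> {q0,q1,q3,q4}  [seen]
{q0,q3,q4} --0--> {q1,q2,q4}  [new]
{q0,q3,q4} --1--> {q2,q3,q4}  [seen]
{q0,q3,q4} --2--> {q0,q1,q3,q4}  [seen]
{q2,q3,q4} --0--> {q0,q1,q2,q3,q4}  [new]
{q2,q3,q4} --1--> {q1,q2,q3,q4}  [seen]
{q2,q3,q4} --2--> {q0,q3,q4}  [seen]
{q1,q2,q3,q4} --0--> {q0,q1,q2,q3,q4}  [seen]
{q1,q2,q3,q4} --1--> {q1,q2,q3,q4}  [seen]
{q1,q2,q3,q4} --2--> {q0,q1,q3,q4}  [seen]
{q1,q3,q4} --0--> {q1,q2,q3,q4}  [seen]
{q1,q3,q4} --1--> {q1,q2,q3,q4}  [seen]
{q1,q3,q4} --2--> {q0,q1,q3,q4}  [seen]
{q0,q1,q3,q4} --0--> {q1,q2,q3,q4}  [seen]
{q0,q1,q3,q4} --1--> {q1,q2,q3,q4}  [seen]
{q0,q1,q3,q4} --2--> {q0,q1,q3,q4}  [seen]
{q1,q2,q4} --0--> {q0,q1,q2,q3,q4}  [seen]
{q1,q2,q4} --1--> {q1,q4}  [seen]
{q1,q2,q4} --2--> {q0,q1,q3,q4}  [seen]
{q0,q1,q2,q3,q4} --0--> {q0,q1,q2,q3,q4}  [seen]
{q0,q1,q2,q3,q4} --1--> {q1,q2,q3,q4}  [seen]
{q0,q1,q2,q3,q4} --2--> {q0,q1,q3,q4}  [seen]
Reachable DFA states: {q0}, {q2}, {q3,q4}, {q1,q3}, {q0,q2,q3}, {q1,q4}, {q0,q3,q4}, {q2,q3,q4}, {q1,q2,q3,q4}, {q1,q3,q4}, {q0,q1,q3,q4}, {q1,q2,q4}, {q0,q1,q2,q3,q4}.
{q1,q3} is among them.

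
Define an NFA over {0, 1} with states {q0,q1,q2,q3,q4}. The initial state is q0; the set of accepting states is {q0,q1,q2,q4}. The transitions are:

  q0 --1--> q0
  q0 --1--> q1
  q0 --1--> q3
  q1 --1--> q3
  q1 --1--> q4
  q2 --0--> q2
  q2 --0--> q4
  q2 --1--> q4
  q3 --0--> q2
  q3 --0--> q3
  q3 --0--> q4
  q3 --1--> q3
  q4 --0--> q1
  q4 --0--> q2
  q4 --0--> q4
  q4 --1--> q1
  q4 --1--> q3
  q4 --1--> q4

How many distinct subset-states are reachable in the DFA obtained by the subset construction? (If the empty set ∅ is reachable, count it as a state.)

7

Start state of the DFA: {q0}.
{q0} --0--> ∅  [new]
{q0} --1--> {q0,q1,q3}  [new]
∅ --0--> ∅  [seen]
∅ --1--> ∅  [seen]
{q0,q1,q3} --0--> {q2,q3,q4}  [new]
{q0,q1,q3} --1--> {q0,q1,q3,q4}  [new]
{q2,q3,q4} --0--> {q1,q2,q3,q4}  [new]
{q2,q3,q4} --1--> {q1,q3,q4}  [new]
{q0,q1,q3,q4} --0--> {q1,q2,q3,q4}  [seen]
{q0,q1,q3,q4} --1--> {q0,q1,q3,q4}  [seen]
{q1,q2,q3,q4} --0--> {q1,q2,q3,q4}  [seen]
{q1,q2,q3,q4} --1--> {q1,q3,q4}  [seen]
{q1,q3,q4} --0--> {q1,q2,q3,q4}  [seen]
{q1,q3,q4} --1--> {q1,q3,q4}  [seen]
Reachable DFA states: {q0}, ∅, {q0,q1,q3}, {q2,q3,q4}, {q0,q1,q3,q4}, {q1,q2,q3,q4}, {q1,q3,q4}.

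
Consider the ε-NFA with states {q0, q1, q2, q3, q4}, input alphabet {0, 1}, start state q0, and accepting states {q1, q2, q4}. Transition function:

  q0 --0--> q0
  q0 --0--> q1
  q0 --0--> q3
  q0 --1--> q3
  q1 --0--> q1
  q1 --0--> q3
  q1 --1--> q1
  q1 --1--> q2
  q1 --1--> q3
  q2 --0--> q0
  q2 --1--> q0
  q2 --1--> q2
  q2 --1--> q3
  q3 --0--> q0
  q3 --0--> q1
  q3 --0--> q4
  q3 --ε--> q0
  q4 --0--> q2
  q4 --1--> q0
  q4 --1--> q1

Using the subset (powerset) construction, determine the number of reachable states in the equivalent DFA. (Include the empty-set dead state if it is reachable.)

6

Start state of the DFA: {q0} (ε-closure of the NFA start).
{q0} --0--> {q0, q1, q3}  [new]
{q0} --1--> {q0, q3}  [new]
{q0, q1, q3} --0--> {q0, q1, q3, q4}  [new]
{q0, q1, q3} --1--> {q0, q1, q2, q3}  [new]
{q0, q3} --0--> {q0, q1, q3, q4}  [seen]
{q0, q3} --1--> {q0, q3}  [seen]
{q0, q1, q3, q4} --0--> {q0, q1, q2, q3, q4}  [new]
{q0, q1, q3, q4} --1--> {q0, q1, q2, q3}  [seen]
{q0, q1, q2, q3} --0--> {q0, q1, q3, q4}  [seen]
{q0, q1, q2, q3} --1--> {q0, q1, q2, q3}  [seen]
{q0, q1, q2, q3, q4} --0--> {q0, q1, q2, q3, q4}  [seen]
{q0, q1, q2, q3, q4} --1--> {q0, q1, q2, q3}  [seen]
Reachable DFA states: {q0}, {q0, q1, q3}, {q0, q3}, {q0, q1, q3, q4}, {q0, q1, q2, q3}, {q0, q1, q2, q3, q4}.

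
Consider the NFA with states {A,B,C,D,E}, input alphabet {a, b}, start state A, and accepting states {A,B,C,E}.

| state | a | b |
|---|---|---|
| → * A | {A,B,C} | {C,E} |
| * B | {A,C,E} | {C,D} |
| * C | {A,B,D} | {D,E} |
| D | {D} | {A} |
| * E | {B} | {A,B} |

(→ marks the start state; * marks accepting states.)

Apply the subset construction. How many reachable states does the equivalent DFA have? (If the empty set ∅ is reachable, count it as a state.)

9

Start state of the DFA: {A}.
{A} --a--> {A,B,C}  [new]
{A} --b--> {C,E}  [new]
{A,B,C} --a--> {A,B,C,D,E}  [new]
{A,B,C} --b--> {C,D,E}  [new]
{C,E} --a--> {A,B,D}  [new]
{C,E} --b--> {A,B,D,E}  [new]
{A,B,C,D,E} --a--> {A,B,C,D,E}  [seen]
{A,B,C,D,E} --b--> {A,B,C,D,E}  [seen]
{C,D,E} --a--> {A,B,D}  [seen]
{C,D,E} --b--> {A,B,D,E}  [seen]
{A,B,D} --a--> {A,B,C,D,E}  [seen]
{A,B,D} --b--> {A,C,D,E}  [new]
{A,B,D,E} --a--> {A,B,C,D,E}  [seen]
{A,B,D,E} --b--> {A,B,C,D,E}  [seen]
{A,C,D,E} --a--> {A,B,C,D}  [new]
{A,C,D,E} --b--> {A,B,C,D,E}  [seen]
{A,B,C,D} --a--> {A,B,C,D,E}  [seen]
{A,B,C,D} --b--> {A,C,D,E}  [seen]
Reachable DFA states: {A}, {A,B,C}, {C,E}, {A,B,C,D,E}, {C,D,E}, {A,B,D}, {A,B,D,E}, {A,C,D,E}, {A,B,C,D}.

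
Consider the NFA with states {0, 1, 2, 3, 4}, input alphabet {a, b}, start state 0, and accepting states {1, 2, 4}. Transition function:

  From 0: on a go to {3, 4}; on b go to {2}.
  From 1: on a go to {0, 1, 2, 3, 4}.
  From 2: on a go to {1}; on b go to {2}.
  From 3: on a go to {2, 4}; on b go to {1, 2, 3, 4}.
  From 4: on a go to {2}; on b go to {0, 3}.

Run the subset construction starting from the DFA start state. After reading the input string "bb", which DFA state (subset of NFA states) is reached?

Start: {0}.
δ(0,b) = {2}.
Union: {2}.
After b: {2}.
δ(2,b) = {2}.
Union: {2}.
After b: {2}.

{2}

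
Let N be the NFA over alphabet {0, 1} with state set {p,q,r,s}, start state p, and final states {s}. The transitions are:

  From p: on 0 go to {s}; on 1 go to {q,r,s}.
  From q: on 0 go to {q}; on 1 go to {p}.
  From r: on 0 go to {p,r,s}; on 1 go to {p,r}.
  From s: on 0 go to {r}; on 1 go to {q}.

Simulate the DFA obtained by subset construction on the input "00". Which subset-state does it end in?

{r}

Start: {p}.
δ(p,0) = {s}.
Union: {s}.
After 0: {s}.
δ(s,0) = {r}.
Union: {r}.
After 0: {r}.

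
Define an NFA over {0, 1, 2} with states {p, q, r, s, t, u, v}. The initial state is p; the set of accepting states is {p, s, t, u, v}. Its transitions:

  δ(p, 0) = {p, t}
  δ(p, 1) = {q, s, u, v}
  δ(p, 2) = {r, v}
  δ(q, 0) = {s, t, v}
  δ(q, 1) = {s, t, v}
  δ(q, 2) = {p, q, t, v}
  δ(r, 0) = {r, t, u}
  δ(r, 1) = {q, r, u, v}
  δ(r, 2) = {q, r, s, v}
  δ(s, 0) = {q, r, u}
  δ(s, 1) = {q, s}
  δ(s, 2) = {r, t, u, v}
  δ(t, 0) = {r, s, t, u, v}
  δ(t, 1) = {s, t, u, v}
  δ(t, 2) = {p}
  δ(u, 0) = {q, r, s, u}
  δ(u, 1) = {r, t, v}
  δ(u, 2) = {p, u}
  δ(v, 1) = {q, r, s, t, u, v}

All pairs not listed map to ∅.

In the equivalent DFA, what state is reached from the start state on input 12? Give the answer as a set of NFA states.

Start: {p}.
δ(p,1) = {q, s, u, v}.
Union: {q, s, u, v}.
After 1: {q, s, u, v}.
δ(q,2) = {p, q, t, v}; δ(s,2) = {r, t, u, v}; δ(u,2) = {p, u}; δ(v,2) = ∅.
Union: {p, q, r, t, u, v}.
After 2: {p, q, r, t, u, v}.

{p, q, r, t, u, v}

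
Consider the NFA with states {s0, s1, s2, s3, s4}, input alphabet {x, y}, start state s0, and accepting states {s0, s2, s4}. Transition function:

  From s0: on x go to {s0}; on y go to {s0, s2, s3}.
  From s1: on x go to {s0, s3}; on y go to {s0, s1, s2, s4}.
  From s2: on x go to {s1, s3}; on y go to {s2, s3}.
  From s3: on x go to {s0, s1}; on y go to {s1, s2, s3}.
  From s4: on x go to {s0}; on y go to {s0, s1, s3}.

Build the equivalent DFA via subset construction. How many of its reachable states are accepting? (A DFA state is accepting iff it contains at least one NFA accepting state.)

5

Start state of the DFA: {s0}.
{s0} --x--> {s0}  [seen]
{s0} --y--> {s0, s2, s3}  [new]
{s0, s2, s3} --x--> {s0, s1, s3}  [new]
{s0, s2, s3} --y--> {s0, s1, s2, s3}  [new]
{s0, s1, s3} --x--> {s0, s1, s3}  [seen]
{s0, s1, s3} --y--> {s0, s1, s2, s3, s4}  [new]
{s0, s1, s2, s3} --x--> {s0, s1, s3}  [seen]
{s0, s1, s2, s3} --y--> {s0, s1, s2, s3, s4}  [seen]
{s0, s1, s2, s3, s4} --x--> {s0, s1, s3}  [seen]
{s0, s1, s2, s3, s4} --y--> {s0, s1, s2, s3, s4}  [seen]
Reachable DFA states: {s0}, {s0, s2, s3}, {s0, s1, s3}, {s0, s1, s2, s3}, {s0, s1, s2, s3, s4}.
Accepting DFA states (contain an NFA accepting state): {s0}, {s0, s2, s3}, {s0, s1, s3}, {s0, s1, s2, s3}, {s0, s1, s2, s3, s4}.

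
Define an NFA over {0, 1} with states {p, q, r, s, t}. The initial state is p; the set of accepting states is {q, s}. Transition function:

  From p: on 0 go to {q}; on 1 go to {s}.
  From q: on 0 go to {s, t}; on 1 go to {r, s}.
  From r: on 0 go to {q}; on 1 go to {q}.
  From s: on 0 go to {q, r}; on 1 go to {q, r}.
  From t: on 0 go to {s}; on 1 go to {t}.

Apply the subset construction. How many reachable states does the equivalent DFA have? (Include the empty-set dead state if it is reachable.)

Start state of the DFA: {p}.
{p} --0--> {q}  [new]
{p} --1--> {s}  [new]
{q} --0--> {s, t}  [new]
{q} --1--> {r, s}  [new]
{s} --0--> {q, r}  [new]
{s} --1--> {q, r}  [seen]
{s, t} --0--> {q, r, s}  [new]
{s, t} --1--> {q, r, t}  [new]
{r, s} --0--> {q, r}  [seen]
{r, s} --1--> {q, r}  [seen]
{q, r} --0--> {q, s, t}  [new]
{q, r} --1--> {q, r, s}  [seen]
{q, r, s} --0--> {q, r, s, t}  [new]
{q, r, s} --1--> {q, r, s}  [seen]
{q, r, t} --0--> {q, s, t}  [seen]
{q, r, t} --1--> {q, r, s, t}  [seen]
{q, s, t} --0--> {q, r, s, t}  [seen]
{q, s, t} --1--> {q, r, s, t}  [seen]
{q, r, s, t} --0--> {q, r, s, t}  [seen]
{q, r, s, t} --1--> {q, r, s, t}  [seen]
Reachable DFA states: {p}, {q}, {s}, {s, t}, {r, s}, {q, r}, {q, r, s}, {q, r, t}, {q, s, t}, {q, r, s, t}.

10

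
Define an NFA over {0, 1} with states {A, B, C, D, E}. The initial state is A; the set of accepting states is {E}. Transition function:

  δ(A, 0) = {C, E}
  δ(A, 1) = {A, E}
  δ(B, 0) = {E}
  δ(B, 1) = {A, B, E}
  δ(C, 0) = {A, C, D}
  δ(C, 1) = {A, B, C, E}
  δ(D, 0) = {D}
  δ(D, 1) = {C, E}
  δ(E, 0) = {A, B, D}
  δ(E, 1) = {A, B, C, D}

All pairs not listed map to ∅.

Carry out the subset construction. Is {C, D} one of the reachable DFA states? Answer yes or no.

no

Start state of the DFA: {A}.
{A} --0--> {C, E}  [new]
{A} --1--> {A, E}  [new]
{C, E} --0--> {A, B, C, D}  [new]
{C, E} --1--> {A, B, C, D, E}  [new]
{A, E} --0--> {A, B, C, D, E}  [seen]
{A, E} --1--> {A, B, C, D, E}  [seen]
{A, B, C, D} --0--> {A, C, D, E}  [new]
{A, B, C, D} --1--> {A, B, C, E}  [new]
{A, B, C, D, E} --0--> {A, B, C, D, E}  [seen]
{A, B, C, D, E} --1--> {A, B, C, D, E}  [seen]
{A, C, D, E} --0--> {A, B, C, D, E}  [seen]
{A, C, D, E} --1--> {A, B, C, D, E}  [seen]
{A, B, C, E} --0--> {A, B, C, D, E}  [seen]
{A, B, C, E} --1--> {A, B, C, D, E}  [seen]
Reachable DFA states: {A}, {C, E}, {A, E}, {A, B, C, D}, {A, B, C, D, E}, {A, C, D, E}, {A, B, C, E}.
{C, D} is not among them.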